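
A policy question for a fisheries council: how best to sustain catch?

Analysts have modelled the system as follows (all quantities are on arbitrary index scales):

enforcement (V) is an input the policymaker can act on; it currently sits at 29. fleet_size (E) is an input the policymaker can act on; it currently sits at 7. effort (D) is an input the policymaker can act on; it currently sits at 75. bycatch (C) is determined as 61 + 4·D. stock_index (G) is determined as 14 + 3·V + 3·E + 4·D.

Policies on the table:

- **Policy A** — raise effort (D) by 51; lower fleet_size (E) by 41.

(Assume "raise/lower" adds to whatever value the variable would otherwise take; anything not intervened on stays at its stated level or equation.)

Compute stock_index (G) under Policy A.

Policy A (D + 51, E − 41):
  V = 29
  E = 7 − 41 = -34
  D = 75 + 51 = 126
  G = 14 + 3·29 + 3·(-34) + 4·126 = 503

503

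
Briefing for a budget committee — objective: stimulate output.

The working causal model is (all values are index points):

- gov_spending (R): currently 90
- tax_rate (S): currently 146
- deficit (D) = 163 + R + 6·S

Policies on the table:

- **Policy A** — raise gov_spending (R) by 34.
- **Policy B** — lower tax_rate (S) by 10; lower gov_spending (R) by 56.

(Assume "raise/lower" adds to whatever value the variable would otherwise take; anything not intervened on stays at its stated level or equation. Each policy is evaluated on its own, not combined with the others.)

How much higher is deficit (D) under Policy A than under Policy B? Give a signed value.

150

Policy A (R + 34):
  R = 90 + 34 = 124
  S = 146
  D = 163 + 124 + 6·146 = 1163
Policy B (S − 10, R − 56):
  R = 90 − 56 = 34
  S = 146 − 10 = 136
  D = 163 + 34 + 6·136 = 1013
D: 1163 − 1013 = 150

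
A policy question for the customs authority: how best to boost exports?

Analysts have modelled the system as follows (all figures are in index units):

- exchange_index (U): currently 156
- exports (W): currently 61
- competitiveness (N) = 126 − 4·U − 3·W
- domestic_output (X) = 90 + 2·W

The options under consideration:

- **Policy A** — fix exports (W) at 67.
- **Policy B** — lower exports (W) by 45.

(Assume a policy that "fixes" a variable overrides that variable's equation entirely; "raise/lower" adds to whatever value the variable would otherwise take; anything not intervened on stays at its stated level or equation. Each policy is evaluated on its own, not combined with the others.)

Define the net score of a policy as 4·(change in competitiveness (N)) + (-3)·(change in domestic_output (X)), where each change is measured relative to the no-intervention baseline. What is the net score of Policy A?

Baseline:
  U = 156
  W = 61
  N = 126 − 4·156 − 3·61 = -681
  X = 90 + 2·61 = 212
Policy A (W := 67):
  U = 156
  W = 67
  N = 126 − 4·156 − 3·67 = -699
  X = 90 + 2·67 = 224
ΔN = -699 − (-681) = -18; ΔX = 224 − 212 = 12
Score = 4·(-18) + (-3)·12 = -108

-108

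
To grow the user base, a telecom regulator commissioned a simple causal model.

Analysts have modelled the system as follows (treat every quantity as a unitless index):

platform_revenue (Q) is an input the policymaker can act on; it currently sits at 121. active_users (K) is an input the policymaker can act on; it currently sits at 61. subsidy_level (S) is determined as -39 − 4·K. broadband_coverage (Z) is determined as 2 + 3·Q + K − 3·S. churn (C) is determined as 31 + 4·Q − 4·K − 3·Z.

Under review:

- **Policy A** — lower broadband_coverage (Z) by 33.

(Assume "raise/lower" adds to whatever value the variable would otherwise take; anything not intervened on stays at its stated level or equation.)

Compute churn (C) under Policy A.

-3455

Policy A (Z − 33):
  Q = 121
  K = 61
  S = -39 − 4·61 = -283
  Z = 2 + 3·121 + 61 − 3·(-283) (−33 from intervention) = 1242
  C = 31 + 4·121 − 4·61 − 3·1242 = -3455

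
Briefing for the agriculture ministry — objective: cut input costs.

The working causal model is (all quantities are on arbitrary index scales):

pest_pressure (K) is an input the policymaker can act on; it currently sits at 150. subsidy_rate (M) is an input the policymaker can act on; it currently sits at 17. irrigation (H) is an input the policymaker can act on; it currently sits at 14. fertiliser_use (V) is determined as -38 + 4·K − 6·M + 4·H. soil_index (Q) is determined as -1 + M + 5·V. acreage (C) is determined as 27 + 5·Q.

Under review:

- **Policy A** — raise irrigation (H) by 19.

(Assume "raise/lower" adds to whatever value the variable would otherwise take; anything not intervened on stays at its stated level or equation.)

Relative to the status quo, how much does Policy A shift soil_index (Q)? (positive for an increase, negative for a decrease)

380

Baseline:
  K = 150
  M = 17
  H = 14
  V = -38 + 4·150 − 6·17 + 4·14 = 516
  Q = -1 + 17 + 5·516 = 2596
Policy A (H + 19):
  K = 150
  M = 17
  H = 14 + 19 = 33
  V = -38 + 4·150 − 6·17 + 4·33 = 592
  Q = -1 + 17 + 5·592 = 2976
Change in Q: 2976 − 2596 = 380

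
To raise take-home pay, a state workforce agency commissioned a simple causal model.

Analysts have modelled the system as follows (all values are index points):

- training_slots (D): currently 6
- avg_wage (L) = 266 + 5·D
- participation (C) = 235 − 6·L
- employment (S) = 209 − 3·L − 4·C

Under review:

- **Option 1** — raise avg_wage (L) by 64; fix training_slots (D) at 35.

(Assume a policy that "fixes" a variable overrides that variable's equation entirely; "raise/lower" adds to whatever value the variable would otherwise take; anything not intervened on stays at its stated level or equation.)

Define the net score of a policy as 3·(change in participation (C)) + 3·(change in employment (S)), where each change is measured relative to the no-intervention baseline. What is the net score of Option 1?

9405

Baseline:
  D = 6
  L = 266 + 5·6 = 296
  C = 235 − 6·296 = -1541
  S = 209 − 3·296 − 4·(-1541) = 5485
Option 1 (L + 64, D := 35):
  D = 35
  L = 266 + 5·35 (+64 from intervention) = 505
  C = 235 − 6·505 = -2795
  S = 209 − 3·505 − 4·(-2795) = 9874
ΔC = -2795 − (-1541) = -1254; ΔS = 9874 − 5485 = 4389
Score = 3·(-1254) + 3·4389 = 9405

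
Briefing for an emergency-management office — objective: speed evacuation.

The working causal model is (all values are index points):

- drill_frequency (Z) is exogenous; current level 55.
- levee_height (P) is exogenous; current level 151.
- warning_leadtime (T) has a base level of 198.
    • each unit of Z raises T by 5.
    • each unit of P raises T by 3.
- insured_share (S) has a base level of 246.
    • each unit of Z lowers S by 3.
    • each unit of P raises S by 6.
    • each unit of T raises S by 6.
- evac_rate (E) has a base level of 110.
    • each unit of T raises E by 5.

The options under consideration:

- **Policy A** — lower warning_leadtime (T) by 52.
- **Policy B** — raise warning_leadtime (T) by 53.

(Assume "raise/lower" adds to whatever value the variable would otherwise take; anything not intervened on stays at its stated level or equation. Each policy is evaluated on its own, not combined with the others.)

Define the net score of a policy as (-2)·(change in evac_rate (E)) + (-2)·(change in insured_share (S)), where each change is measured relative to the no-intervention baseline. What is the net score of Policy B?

-1166

Baseline:
  Z = 55
  P = 151
  T = 198 + 5·55 + 3·151 = 926
  S = 246 − 3·55 + 6·151 + 6·926 = 6543
  E = 110 + 5·926 = 4740
Policy B (T + 53):
  Z = 55
  P = 151
  T = 198 + 5·55 + 3·151 (+53 from intervention) = 979
  S = 246 − 3·55 + 6·151 + 6·979 = 6861
  E = 110 + 5·979 = 5005
ΔE = 5005 − 4740 = 265; ΔS = 6861 − 6543 = 318
Score = (-2)·265 + (-2)·318 = -1166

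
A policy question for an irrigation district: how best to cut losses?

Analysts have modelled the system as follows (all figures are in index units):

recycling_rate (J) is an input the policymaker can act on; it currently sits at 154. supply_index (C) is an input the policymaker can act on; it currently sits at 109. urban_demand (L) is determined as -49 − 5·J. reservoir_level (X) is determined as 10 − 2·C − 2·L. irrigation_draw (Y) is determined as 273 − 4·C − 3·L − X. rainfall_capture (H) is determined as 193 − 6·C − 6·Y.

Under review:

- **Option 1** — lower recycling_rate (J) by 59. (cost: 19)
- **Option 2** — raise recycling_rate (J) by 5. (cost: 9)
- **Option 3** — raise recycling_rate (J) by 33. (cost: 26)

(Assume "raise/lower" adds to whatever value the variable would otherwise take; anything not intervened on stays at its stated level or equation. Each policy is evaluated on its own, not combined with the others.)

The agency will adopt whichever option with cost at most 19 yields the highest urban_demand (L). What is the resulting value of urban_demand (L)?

-524

Option 1 (J − 59):
  J = 154 − 59 = 95
  L = -49 − 5·95 = -524
Option 2 (J + 5):
  J = 154 + 5 = 159
  L = -49 − 5·159 = -844
Comparing — Option 1: L=-524, Option 2: L=-844. Highest is -524 (Option 1).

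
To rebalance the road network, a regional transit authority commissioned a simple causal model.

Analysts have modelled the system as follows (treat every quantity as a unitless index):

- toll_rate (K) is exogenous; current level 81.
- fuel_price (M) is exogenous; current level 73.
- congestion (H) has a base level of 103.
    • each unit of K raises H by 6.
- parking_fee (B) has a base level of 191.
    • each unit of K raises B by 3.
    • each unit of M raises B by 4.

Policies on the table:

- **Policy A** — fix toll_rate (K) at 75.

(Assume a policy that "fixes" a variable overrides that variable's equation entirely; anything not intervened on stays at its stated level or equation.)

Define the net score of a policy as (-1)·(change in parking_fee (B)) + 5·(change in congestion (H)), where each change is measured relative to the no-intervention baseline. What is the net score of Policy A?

Baseline:
  K = 81
  M = 73
  H = 103 + 6·81 = 589
  B = 191 + 3·81 + 4·73 = 726
Policy A (K := 75):
  K = 75
  M = 73
  H = 103 + 6·75 = 553
  B = 191 + 3·75 + 4·73 = 708
ΔB = 708 − 726 = -18; ΔH = 553 − 589 = -36
Score = (-1)·(-18) + 5·(-36) = -162

-162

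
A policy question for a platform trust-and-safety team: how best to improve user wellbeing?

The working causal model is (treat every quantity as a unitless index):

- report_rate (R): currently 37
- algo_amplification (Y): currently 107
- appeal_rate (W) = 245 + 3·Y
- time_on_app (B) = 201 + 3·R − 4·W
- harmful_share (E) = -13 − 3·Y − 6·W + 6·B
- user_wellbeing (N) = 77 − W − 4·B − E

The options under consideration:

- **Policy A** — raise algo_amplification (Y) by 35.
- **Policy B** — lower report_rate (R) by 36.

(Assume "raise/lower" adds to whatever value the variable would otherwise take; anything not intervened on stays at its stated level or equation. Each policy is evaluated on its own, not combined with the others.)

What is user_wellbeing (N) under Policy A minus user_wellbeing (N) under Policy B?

3750

Policy A (Y + 35):
  R = 37
  Y = 107 + 35 = 142
  W = 245 + 3·142 = 671
  B = 201 + 3·37 − 4·671 = -2372
  E = -13 − 3·142 − 6·671 + 6·(-2372) = -18697
  N = 77 − 671 − 4·(-2372) − (-18697) = 27591
Policy B (R − 36):
  R = 37 − 36 = 1
  Y = 107
  W = 245 + 3·107 = 566
  B = 201 + 3·1 − 4·566 = -2060
  E = -13 − 3·107 − 6·566 + 6·(-2060) = -16090
  N = 77 − 566 − 4·(-2060) − (-16090) = 23841
N: 27591 − 23841 = 3750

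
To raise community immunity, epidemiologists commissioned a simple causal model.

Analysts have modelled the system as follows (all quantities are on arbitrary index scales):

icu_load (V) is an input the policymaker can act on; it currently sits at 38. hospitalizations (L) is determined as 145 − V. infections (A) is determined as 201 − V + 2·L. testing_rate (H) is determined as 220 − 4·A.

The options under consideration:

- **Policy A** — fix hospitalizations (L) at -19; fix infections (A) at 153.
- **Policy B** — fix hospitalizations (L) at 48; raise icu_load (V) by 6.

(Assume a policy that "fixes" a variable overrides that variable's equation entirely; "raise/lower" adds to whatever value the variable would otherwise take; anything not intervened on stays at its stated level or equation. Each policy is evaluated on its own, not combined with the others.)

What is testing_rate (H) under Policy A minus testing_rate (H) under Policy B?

Policy A (L := -19, A := 153):
  V = 38
  L = -19
  A = 153
  H = 220 − 4·153 = -392
Policy B (L := 48, V + 6):
  V = 38 + 6 = 44
  L = 48
  A = 201 − 44 + 2·48 = 253
  H = 220 − 4·253 = -792
H: -392 − (-792) = 400

400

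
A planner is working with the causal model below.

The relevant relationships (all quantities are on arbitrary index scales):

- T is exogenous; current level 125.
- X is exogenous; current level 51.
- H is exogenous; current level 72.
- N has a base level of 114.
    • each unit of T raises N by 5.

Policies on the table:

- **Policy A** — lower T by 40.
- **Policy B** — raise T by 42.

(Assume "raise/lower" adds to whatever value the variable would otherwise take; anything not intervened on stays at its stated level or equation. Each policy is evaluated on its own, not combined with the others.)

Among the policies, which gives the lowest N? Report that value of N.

539

Policy A (T − 40):
  T = 125 − 40 = 85
  N = 114 + 5·85 = 539
Policy B (T + 42):
  T = 125 + 42 = 167
  N = 114 + 5·167 = 949
Comparing — Policy A: N=539, Policy B: N=949. Lowest is 539 (Policy A).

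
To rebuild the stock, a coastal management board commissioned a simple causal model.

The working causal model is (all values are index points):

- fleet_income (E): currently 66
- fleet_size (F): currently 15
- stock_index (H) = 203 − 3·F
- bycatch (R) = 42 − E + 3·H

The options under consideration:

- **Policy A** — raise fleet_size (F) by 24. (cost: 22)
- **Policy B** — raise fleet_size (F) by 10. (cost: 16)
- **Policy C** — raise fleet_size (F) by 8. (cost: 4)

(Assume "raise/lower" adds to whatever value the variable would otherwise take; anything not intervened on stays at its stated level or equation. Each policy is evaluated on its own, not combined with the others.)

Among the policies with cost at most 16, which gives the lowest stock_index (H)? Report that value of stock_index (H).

128

Policy B (F + 10):
  F = 15 + 10 = 25
  H = 203 − 3·25 = 128
Policy C (F + 8):
  F = 15 + 8 = 23
  H = 203 − 3·23 = 134
Comparing — Policy B: H=128, Policy C: H=134. Lowest is 128 (Policy B).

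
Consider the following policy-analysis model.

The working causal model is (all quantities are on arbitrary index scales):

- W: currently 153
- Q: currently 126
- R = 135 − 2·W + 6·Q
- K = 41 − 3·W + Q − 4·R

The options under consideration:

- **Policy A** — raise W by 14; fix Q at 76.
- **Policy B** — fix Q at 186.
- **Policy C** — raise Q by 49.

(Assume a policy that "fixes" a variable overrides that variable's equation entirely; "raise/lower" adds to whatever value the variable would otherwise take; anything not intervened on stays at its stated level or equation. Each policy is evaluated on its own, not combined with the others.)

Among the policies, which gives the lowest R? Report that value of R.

Policy A (W + 14, Q := 76):
  W = 153 + 14 = 167
  Q = 76
  R = 135 − 2·167 + 6·76 = 257
Policy B (Q := 186):
  W = 153
  Q = 186
  R = 135 − 2·153 + 6·186 = 945
Policy C (Q + 49):
  W = 153
  Q = 126 + 49 = 175
  R = 135 − 2·153 + 6·175 = 879
Comparing — Policy A: R=257, Policy B: R=945, Policy C: R=879. Lowest is 257 (Policy A).

257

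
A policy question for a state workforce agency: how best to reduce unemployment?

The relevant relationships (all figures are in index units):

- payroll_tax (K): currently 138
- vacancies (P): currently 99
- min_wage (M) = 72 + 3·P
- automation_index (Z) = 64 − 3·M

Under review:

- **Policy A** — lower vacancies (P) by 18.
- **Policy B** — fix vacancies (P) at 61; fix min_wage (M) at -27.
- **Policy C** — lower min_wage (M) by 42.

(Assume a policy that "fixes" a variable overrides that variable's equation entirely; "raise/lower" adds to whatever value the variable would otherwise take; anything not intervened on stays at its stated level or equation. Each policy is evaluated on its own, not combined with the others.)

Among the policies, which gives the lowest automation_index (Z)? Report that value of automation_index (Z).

-917

Policy A (P − 18):
  P = 99 − 18 = 81
  M = 72 + 3·81 = 315
  Z = 64 − 3·315 = -881
Policy B (P := 61, M := -27):
  P = 61
  M = -27
  Z = 64 − 3·(-27) = 145
Policy C (M − 42):
  P = 99
  M = 72 + 3·99 (−42 from intervention) = 327
  Z = 64 − 3·327 = -917
Comparing — Policy A: Z=-881, Policy B: Z=145, Policy C: Z=-917. Lowest is -917 (Policy C).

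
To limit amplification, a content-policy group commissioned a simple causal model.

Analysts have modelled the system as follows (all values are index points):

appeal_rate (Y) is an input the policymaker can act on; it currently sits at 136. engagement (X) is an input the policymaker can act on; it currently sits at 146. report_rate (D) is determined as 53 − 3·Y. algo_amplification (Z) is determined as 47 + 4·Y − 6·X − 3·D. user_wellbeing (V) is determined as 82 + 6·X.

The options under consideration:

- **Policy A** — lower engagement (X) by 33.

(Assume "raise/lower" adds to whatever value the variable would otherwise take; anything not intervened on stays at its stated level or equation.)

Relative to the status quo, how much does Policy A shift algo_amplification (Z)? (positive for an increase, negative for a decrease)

198

Baseline:
  Y = 136
  X = 146
  D = 53 − 3·136 = -355
  Z = 47 + 4·136 − 6·146 − 3·(-355) = 780
Policy A (X − 33):
  Y = 136
  X = 146 − 33 = 113
  D = 53 − 3·136 = -355
  Z = 47 + 4·136 − 6·113 − 3·(-355) = 978
Change in Z: 978 − 780 = 198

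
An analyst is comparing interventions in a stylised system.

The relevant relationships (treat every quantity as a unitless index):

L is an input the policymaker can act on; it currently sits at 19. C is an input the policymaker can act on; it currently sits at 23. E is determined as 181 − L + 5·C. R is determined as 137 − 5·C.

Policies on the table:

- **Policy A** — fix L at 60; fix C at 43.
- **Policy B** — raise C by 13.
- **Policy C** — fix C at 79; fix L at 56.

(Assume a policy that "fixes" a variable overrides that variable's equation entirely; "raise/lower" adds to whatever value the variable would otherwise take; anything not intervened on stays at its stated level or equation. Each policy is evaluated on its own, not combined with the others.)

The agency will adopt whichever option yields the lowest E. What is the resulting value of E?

336

Policy A (L := 60, C := 43):
  L = 60
  C = 43
  E = 181 − 60 + 5·43 = 336
Policy B (C + 13):
  L = 19
  C = 23 + 13 = 36
  E = 181 − 19 + 5·36 = 342
Policy C (C := 79, L := 56):
  L = 56
  C = 79
  E = 181 − 56 + 5·79 = 520
Comparing — Policy A: E=336, Policy B: E=342, Policy C: E=520. Lowest is 336 (Policy A).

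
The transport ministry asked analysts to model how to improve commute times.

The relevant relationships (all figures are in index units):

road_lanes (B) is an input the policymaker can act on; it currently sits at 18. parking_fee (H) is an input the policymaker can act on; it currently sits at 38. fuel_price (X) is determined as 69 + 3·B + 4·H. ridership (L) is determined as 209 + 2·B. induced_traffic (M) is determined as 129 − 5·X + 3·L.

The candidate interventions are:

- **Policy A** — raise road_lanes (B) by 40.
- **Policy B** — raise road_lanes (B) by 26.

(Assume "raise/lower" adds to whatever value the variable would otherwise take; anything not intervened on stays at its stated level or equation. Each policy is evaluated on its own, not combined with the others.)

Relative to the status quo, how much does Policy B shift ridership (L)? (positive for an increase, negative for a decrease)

Baseline:
  B = 18
  L = 209 + 2·18 = 245
Policy B (B + 26):
  B = 18 + 26 = 44
  L = 209 + 2·44 = 297
Change in L: 297 − 245 = 52

52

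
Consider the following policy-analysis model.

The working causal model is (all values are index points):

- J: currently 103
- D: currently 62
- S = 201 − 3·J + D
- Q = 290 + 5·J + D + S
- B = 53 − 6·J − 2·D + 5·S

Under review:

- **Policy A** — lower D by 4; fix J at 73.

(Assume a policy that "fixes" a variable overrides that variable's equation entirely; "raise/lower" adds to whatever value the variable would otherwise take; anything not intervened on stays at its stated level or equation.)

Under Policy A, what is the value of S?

40

Policy A (D − 4, J := 73):
  J = 73
  D = 62 − 4 = 58
  S = 201 − 3·73 + 58 = 40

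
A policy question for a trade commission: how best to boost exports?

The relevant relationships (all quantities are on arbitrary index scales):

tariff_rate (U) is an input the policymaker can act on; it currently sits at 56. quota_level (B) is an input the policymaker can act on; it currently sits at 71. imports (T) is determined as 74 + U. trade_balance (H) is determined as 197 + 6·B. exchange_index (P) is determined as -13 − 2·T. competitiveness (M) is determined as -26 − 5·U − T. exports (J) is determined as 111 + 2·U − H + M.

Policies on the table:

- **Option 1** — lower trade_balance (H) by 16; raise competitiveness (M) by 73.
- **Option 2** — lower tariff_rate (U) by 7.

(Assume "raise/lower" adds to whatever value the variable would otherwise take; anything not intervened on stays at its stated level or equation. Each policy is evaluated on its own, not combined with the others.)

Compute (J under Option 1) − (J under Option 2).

61

Option 1 (H − 16, M + 73):
  U = 56
  B = 71
  T = 74 + 56 = 130
  H = 197 + 6·71 (−16 from intervention) = 607
  M = -26 − 5·56 − 130 (+73 from intervention) = -363
  J = 111 + 2·56 − 607 + (-363) = -747
Option 2 (U − 7):
  U = 56 − 7 = 49
  B = 71
  T = 74 + 49 = 123
  H = 197 + 6·71 = 623
  M = -26 − 5·49 − 123 = -394
  J = 111 + 2·49 − 623 + (-394) = -808
J: -747 − (-808) = 61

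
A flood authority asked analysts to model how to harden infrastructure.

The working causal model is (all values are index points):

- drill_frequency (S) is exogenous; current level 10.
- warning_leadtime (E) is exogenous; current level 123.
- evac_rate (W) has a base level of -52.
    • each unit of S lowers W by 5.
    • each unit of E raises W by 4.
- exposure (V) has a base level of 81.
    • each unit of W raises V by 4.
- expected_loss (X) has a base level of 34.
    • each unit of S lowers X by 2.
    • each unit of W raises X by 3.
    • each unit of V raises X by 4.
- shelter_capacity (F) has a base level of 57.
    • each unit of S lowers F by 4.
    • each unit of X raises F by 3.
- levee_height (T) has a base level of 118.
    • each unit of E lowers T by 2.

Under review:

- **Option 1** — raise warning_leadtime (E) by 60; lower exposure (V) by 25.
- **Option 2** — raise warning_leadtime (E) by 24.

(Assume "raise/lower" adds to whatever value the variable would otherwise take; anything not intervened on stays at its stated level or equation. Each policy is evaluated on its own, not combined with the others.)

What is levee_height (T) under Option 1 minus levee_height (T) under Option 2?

-72

Option 1 (E + 60, V − 25):
  E = 123 + 60 = 183
  T = 118 − 2·183 = -248
Option 2 (E + 24):
  E = 123 + 24 = 147
  T = 118 − 2·147 = -176
T: -248 − (-176) = -72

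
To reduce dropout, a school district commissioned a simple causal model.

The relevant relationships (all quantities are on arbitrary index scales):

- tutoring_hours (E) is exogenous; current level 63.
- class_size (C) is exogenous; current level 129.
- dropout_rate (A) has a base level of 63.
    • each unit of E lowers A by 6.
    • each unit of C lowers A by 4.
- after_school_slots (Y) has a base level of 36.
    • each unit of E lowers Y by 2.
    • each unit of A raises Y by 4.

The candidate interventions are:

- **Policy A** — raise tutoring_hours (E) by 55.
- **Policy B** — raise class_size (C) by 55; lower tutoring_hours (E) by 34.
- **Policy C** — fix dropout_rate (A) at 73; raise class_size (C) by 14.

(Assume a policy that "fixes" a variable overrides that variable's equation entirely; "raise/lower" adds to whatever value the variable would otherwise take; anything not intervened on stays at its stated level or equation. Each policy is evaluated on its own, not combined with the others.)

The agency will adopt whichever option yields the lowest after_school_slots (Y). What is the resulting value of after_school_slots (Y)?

Policy A (E + 55):
  E = 63 + 55 = 118
  C = 129
  A = 63 − 6·118 − 4·129 = -1161
  Y = 36 − 2·118 + 4·(-1161) = -4844
Policy B (C + 55, E − 34):
  E = 63 − 34 = 29
  C = 129 + 55 = 184
  A = 63 − 6·29 − 4·184 = -847
  Y = 36 − 2·29 + 4·(-847) = -3410
Policy C (A := 73, C + 14):
  E = 63
  C = 129 + 14 = 143
  A = 73
  Y = 36 − 2·63 + 4·73 = 202
Comparing — Policy A: Y=-4844, Policy B: Y=-3410, Policy C: Y=202. Lowest is -4844 (Policy A).

-4844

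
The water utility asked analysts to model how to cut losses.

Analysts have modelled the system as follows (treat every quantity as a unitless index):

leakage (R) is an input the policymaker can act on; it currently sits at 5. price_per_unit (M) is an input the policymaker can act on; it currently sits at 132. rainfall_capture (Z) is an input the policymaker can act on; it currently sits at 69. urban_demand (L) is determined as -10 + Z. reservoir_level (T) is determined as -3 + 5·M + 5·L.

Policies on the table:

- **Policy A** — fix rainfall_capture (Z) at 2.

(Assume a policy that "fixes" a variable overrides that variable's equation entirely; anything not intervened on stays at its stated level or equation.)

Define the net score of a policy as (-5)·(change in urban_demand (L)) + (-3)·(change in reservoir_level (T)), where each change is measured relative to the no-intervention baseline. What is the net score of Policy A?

1340

Baseline:
  M = 132
  Z = 69
  L = -10 + 69 = 59
  T = -3 + 5·132 + 5·59 = 952
Policy A (Z := 2):
  M = 132
  Z = 2
  L = -10 + 2 = -8
  T = -3 + 5·132 + 5·(-8) = 617
ΔL = -8 − 59 = -67; ΔT = 617 − 952 = -335
Score = (-5)·(-67) + (-3)·(-335) = 1340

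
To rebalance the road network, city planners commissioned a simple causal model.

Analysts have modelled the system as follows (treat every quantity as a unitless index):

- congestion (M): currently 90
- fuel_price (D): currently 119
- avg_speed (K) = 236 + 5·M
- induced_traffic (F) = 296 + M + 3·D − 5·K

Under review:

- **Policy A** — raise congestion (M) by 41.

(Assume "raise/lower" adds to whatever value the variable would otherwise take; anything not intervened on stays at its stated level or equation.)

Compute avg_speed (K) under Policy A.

891

Policy A (M + 41):
  M = 90 + 41 = 131
  K = 236 + 5·131 = 891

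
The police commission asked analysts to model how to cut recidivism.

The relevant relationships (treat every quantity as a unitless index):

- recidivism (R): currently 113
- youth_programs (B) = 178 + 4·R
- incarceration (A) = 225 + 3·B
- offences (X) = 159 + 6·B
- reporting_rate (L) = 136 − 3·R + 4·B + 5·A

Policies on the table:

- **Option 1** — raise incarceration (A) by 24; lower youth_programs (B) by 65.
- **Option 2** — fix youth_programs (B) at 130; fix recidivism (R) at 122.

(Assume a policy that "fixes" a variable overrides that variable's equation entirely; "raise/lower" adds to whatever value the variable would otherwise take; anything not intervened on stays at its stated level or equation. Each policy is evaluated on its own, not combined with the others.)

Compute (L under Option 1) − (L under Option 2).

Option 1 (A + 24, B − 65):
  R = 113
  B = 178 + 4·113 (−65 from intervention) = 565
  A = 225 + 3·565 (+24 from intervention) = 1944
  L = 136 − 3·113 + 4·565 + 5·1944 = 11777
Option 2 (B := 130, R := 122):
  R = 122
  B = 130
  A = 225 + 3·130 = 615
  L = 136 − 3·122 + 4·130 + 5·615 = 3365
L: 11777 − 3365 = 8412

8412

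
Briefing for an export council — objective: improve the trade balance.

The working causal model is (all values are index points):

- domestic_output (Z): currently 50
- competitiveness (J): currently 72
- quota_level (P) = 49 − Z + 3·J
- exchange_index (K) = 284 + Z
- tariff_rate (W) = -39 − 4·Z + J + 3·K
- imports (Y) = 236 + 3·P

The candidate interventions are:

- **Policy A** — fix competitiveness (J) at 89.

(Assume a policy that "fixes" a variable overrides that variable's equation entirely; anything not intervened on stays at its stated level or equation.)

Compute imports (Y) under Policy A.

1034

Policy A (J := 89):
  Z = 50
  J = 89
  P = 49 − 50 + 3·89 = 266
  Y = 236 + 3·266 = 1034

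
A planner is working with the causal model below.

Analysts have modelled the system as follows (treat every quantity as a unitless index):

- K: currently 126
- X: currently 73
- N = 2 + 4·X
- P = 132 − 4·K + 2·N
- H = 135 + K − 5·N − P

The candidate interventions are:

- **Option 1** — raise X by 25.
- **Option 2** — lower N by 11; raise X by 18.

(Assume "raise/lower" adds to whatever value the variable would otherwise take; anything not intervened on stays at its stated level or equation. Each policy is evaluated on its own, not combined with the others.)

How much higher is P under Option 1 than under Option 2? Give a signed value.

78

Option 1 (X + 25):
  K = 126
  X = 73 + 25 = 98
  N = 2 + 4·98 = 394
  P = 132 − 4·126 + 2·394 = 416
Option 2 (N − 11, X + 18):
  K = 126
  X = 73 + 18 = 91
  N = 2 + 4·91 (−11 from intervention) = 355
  P = 132 − 4·126 + 2·355 = 338
P: 416 − 338 = 78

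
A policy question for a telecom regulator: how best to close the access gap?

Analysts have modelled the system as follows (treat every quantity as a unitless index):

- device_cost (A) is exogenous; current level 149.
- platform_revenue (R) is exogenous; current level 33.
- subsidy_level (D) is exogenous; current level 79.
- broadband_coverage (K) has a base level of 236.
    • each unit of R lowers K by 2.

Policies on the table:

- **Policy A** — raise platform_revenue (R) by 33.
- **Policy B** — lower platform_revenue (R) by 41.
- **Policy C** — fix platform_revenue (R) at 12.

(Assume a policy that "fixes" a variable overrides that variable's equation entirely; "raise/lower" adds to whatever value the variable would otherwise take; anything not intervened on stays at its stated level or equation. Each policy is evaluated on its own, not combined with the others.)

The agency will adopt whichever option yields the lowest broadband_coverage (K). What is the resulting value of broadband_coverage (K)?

Policy A (R + 33):
  R = 33 + 33 = 66
  K = 236 − 2·66 = 104
Policy B (R − 41):
  R = 33 − 41 = -8
  K = 236 − 2·(-8) = 252
Policy C (R := 12):
  R = 12
  K = 236 − 2·12 = 212
Comparing — Policy A: K=104, Policy B: K=252, Policy C: K=212. Lowest is 104 (Policy A).

104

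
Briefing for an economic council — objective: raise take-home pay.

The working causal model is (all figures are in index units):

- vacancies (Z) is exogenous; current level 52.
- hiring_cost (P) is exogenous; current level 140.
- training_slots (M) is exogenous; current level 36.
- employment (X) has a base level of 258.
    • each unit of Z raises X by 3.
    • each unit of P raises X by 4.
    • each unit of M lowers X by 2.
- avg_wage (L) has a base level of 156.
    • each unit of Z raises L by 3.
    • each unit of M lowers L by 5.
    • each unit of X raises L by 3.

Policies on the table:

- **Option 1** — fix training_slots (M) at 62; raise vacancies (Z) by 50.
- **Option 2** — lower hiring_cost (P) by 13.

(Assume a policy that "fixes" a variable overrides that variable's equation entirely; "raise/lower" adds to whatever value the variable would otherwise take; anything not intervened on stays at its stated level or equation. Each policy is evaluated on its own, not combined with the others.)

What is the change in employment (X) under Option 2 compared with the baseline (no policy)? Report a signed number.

Baseline:
  Z = 52
  P = 140
  M = 36
  X = 258 + 3·52 + 4·140 − 2·36 = 902
Option 2 (P − 13):
  Z = 52
  P = 140 − 13 = 127
  M = 36
  X = 258 + 3·52 + 4·127 − 2·36 = 850
Change in X: 850 − 902 = -52

-52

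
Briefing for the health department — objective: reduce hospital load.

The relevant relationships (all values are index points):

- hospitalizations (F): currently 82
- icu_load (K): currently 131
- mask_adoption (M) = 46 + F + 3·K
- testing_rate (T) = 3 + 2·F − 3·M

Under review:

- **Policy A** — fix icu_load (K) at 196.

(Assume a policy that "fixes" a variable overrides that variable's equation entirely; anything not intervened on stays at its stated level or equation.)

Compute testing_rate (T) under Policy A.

Policy A (K := 196):
  F = 82
  K = 196
  M = 46 + 82 + 3·196 = 716
  T = 3 + 2·82 − 3·716 = -1981

-1981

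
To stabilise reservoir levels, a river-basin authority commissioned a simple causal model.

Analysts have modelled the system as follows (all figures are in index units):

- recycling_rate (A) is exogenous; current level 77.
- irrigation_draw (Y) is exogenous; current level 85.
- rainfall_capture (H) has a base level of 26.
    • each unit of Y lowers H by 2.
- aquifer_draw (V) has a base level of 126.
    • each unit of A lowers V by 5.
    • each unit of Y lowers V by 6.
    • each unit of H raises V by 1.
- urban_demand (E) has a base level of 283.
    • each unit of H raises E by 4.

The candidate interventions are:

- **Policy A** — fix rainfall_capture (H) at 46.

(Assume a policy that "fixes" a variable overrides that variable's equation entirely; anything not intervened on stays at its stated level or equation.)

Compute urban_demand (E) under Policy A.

467

Policy A (H := 46):
  Y = 85
  H = 46
  E = 283 + 4·46 = 467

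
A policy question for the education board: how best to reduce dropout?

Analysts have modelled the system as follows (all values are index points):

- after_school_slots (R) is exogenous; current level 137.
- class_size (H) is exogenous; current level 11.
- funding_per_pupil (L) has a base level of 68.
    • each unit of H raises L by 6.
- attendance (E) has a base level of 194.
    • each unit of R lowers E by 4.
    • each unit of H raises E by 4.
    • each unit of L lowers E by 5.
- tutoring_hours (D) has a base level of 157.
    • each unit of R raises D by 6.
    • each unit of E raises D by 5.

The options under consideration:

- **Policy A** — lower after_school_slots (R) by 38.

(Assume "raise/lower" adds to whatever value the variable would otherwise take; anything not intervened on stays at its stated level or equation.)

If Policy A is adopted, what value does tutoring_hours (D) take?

Policy A (R − 38):
  R = 137 − 38 = 99
  H = 11
  L = 68 + 6·11 = 134
  E = 194 − 4·99 + 4·11 − 5·134 = -828
  D = 157 + 6·99 + 5·(-828) = -3389

-3389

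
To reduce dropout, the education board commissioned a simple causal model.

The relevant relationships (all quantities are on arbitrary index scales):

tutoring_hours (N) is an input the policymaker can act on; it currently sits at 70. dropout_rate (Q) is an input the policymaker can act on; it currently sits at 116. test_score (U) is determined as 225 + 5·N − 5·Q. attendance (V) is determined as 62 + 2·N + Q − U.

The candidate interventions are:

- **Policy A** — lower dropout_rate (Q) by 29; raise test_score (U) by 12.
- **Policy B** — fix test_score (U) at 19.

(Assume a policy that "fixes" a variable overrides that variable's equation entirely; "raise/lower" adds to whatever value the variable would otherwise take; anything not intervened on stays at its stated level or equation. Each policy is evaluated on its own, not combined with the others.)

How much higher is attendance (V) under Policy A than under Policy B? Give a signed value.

Policy A (Q − 29, U + 12):
  N = 70
  Q = 116 − 29 = 87
  U = 225 + 5·70 − 5·87 (+12 from intervention) = 152
  V = 62 + 2·70 + 87 − 152 = 137
Policy B (U := 19):
  N = 70
  Q = 116
  U = 19
  V = 62 + 2·70 + 116 − 19 = 299
V: 137 − 299 = -162

-162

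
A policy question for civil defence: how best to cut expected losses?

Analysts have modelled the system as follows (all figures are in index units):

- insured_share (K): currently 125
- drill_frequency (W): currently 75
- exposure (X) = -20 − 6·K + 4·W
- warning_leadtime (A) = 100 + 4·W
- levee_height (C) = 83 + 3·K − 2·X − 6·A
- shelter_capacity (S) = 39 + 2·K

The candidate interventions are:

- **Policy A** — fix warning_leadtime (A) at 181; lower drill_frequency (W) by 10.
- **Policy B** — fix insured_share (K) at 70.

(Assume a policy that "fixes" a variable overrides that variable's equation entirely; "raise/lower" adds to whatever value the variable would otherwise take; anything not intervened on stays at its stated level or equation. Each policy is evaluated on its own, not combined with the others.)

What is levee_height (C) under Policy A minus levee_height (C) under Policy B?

2219

Policy A (A := 181, W − 10):
  K = 125
  W = 75 − 10 = 65
  X = -20 − 6·125 + 4·65 = -510
  A = 181
  C = 83 + 3·125 − 2·(-510) − 6·181 = 392
Policy B (K := 70):
  K = 70
  W = 75
  X = -20 − 6·70 + 4·75 = -140
  A = 100 + 4·75 = 400
  C = 83 + 3·70 − 2·(-140) − 6·400 = -1827
C: 392 − (-1827) = 2219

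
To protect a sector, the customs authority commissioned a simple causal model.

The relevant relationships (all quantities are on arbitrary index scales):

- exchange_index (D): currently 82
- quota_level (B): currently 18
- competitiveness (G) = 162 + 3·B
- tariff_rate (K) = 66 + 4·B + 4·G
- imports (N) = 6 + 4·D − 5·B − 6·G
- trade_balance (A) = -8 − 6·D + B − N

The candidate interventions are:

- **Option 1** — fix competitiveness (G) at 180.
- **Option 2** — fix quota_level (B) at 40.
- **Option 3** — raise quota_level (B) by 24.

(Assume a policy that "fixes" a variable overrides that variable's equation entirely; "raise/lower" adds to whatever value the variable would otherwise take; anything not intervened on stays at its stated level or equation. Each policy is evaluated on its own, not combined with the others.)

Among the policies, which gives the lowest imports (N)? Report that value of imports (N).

-1604

Option 1 (G := 180):
  D = 82
  B = 18
  G = 180
  N = 6 + 4·82 − 5·18 − 6·180 = -836
Option 2 (B := 40):
  D = 82
  B = 40
  G = 162 + 3·40 = 282
  N = 6 + 4·82 − 5·40 − 6·282 = -1558
Option 3 (B + 24):
  D = 82
  B = 18 + 24 = 42
  G = 162 + 3·42 = 288
  N = 6 + 4·82 − 5·42 − 6·288 = -1604
Comparing — Option 1: N=-836, Option 2: N=-1558, Option 3: N=-1604. Lowest is -1604 (Option 3).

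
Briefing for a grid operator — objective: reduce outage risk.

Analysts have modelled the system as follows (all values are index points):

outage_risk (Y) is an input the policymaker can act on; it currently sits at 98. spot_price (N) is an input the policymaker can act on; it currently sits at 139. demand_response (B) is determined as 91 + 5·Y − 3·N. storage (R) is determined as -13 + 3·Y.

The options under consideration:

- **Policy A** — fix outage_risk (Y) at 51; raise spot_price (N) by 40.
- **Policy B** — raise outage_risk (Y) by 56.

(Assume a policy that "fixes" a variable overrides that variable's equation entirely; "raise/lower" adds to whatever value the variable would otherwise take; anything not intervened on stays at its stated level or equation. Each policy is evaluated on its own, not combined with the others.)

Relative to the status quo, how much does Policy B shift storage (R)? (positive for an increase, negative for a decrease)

168

Baseline:
  Y = 98
  R = -13 + 3·98 = 281
Policy B (Y + 56):
  Y = 98 + 56 = 154
  R = -13 + 3·154 = 449
Change in R: 449 − 281 = 168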